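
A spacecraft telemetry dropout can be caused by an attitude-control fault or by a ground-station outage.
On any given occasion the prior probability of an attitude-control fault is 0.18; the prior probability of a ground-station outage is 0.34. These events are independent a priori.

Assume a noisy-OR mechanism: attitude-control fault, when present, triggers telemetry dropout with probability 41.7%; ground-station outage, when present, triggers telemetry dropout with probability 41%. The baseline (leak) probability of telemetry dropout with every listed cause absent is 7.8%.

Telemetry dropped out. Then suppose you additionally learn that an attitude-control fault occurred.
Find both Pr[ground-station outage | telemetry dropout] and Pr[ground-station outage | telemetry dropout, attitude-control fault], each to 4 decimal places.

Under noisy-OR, P(telemetry dropout | causes) = 1 − (1−0.078)·∏(1−qᵢ) over the active causes.
Weight on ground-station outage=true, given the evidence: 0.127138 + 0.041791 = 0.168929
Normalizer over all consistent configurations: 0.078*0.82*0.66 + 0.45602*0.82*0.34 + 0.462474*0.18*0.66 + 0.68286*0.18*0.34 = 0.266085
Posterior = 0.168929 / 0.266085 ≈ 0.6349

Now also conditioning on attitude-control fault=true:
Weight on ground-station outage=true, given the evidence: 0.68286·0.34 = 0.232172
Normalizer over all consistent configurations: 0.462474·0.66 + 0.68286·0.34 = 0.537405
P(ground-station outage | telemetry dropout, attitude-control fault) = 0.232172/0.537405 ≈ 0.4320

Pr[ground-station outage | telemetry dropout] ≈ 0.6349; Pr[ground-station outage | telemetry dropout, attitude-control fault] ≈ 0.4320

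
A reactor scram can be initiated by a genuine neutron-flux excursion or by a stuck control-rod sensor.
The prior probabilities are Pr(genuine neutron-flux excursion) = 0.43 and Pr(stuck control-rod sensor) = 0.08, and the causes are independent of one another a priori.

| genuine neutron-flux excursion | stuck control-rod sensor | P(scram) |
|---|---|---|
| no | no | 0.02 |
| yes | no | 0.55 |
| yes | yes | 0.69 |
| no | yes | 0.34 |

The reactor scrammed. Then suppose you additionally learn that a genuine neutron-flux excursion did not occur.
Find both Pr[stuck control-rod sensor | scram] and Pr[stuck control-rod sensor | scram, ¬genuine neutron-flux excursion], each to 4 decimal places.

Pr[stuck control-rod sensor | scram] ≈ 0.1468; Pr[stuck control-rod sensor | scram, ¬genuine neutron-flux excursion] ≈ 0.5965

Sum P(scram|·) weighted by the priors over the 4 (genuine neutron-flux excursion, stuck control-rod sensor) configurations:
  P(scram) = 0.02*0.57*0.92 + 0.34*0.57*0.08 + 0.55*0.43*0.92 + 0.69*0.43*0.08
        = 0.010488 + 0.015504 + 0.217580 + 0.023736 = 0.267308
Keeping only the stuck control-rod sensor-present terms gives 0.039240, so
  P(stuck control-rod sensor | scram) = 0.039240 / 0.267308 ≈ 0.1468

With the extra evidence:
For the numerator, keep only stuck control-rod sensor=true terms: 0.34×0.08 = 0.027200
Normalizer over all consistent configurations: 0.02×0.92 + 0.34×0.08 = 0.045600
Posterior = 0.027200 / 0.045600 ≈ 0.5965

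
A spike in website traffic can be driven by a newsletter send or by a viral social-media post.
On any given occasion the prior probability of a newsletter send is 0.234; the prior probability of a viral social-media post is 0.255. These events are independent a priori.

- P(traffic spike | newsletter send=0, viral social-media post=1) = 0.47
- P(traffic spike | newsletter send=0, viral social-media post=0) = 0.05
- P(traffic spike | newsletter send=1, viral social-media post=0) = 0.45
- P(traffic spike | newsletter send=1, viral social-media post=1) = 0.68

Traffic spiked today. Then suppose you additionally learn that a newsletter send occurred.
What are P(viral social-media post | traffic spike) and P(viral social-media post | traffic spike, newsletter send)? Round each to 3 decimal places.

P(traffic spike) = 0.05*0.766*0.745 + 0.47*0.766*0.255 + 0.45*0.234*0.745 + 0.68*0.234*0.255 = 0.028533 + 0.091805 + 0.078449 + 0.040576 = 0.239363
The viral social-media post-present share is 0.091805 + 0.040576 = 0.132381.
So P(viral social-media post | traffic spike) = 0.132381/0.239363 ≈ 0.553.

Now also conditioning on newsletter send=true:
Enumerate both values of viral social-media post and weight by the priors:
  P(traffic spike | newsletter send) = 0.45·0.745 + 0.68·0.255
        = 0.335250 + 0.173400 = 0.508650
The terms with viral social-media post present sum to 0.173400, so
  P(viral social-media post | traffic spike, newsletter send) = 0.173400 / 0.508650 ≈ 0.341

P(viral social-media post | traffic spike) ≈ 0.553; P(viral social-media post | traffic spike, newsletter send) ≈ 0.341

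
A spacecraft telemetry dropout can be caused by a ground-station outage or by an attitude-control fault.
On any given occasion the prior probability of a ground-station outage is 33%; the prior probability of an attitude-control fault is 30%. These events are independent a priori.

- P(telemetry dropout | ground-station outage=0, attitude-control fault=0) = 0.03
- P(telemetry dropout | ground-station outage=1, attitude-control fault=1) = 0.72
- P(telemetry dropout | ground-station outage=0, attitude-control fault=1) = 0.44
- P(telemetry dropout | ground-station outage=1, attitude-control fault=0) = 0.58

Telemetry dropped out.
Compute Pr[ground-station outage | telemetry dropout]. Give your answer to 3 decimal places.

Pr[ground-station outage | telemetry dropout] ≈ 0.667

Sum P(telemetry dropout|·) weighted by the priors over the 4 (ground-station outage, attitude-control fault) configurations:
  P(telemetry dropout) = 0.03*0.67*0.7 + 0.44*0.67*0.3 + 0.58*0.33*0.7 + 0.72*0.33*0.3
        = 0.014070 + 0.088440 + 0.133980 + 0.071280 = 0.307770
Configurations with ground-station outage contribute 0.205260, so
  P(ground-station outage | telemetry dropout) = 0.205260 / 0.307770 ≈ 0.667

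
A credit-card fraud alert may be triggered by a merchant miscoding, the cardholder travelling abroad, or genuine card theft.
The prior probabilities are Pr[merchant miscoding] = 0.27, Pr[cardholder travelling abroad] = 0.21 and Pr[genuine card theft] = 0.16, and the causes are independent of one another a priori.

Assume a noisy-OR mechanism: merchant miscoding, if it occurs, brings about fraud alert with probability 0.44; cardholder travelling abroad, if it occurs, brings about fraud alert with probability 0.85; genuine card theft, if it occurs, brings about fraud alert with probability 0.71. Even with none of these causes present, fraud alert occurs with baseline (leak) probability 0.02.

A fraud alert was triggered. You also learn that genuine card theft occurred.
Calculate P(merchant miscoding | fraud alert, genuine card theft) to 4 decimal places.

Under noisy-OR, P(fraud alert | causes) = 1 − (1−0.02)·∏(1−qᵢ) over the active causes.
Numerator (weight on configurations with merchant miscoding): 0.179353 + 0.055346 = 0.234699
Normalizer over all consistent configurations: 0.7158·0.73·0.79 + 0.95737·0.73·0.21 + 0.840848·0.27·0.79 + 0.976127·0.27·0.21 = 0.794266
P(merchant miscoding | fraud alert, genuine card theft) = 0.234699/0.794266 ≈ 0.2955

P(merchant miscoding | fraud alert, genuine card theft) ≈ 0.2955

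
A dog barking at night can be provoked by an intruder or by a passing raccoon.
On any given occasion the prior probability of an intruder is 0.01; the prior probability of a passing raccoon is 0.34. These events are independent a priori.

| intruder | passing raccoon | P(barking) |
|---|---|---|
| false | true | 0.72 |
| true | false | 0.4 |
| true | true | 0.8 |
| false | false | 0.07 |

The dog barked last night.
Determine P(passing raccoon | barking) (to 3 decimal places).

P(passing raccoon | barking) ≈ 0.835

For the numerator, keep only passing raccoon=true terms: 0.242352 + 0.002720 = 0.245072
The normalizing constant is 0.07×0.99×0.66 + 0.72×0.99×0.34 + 0.4×0.01×0.66 + 0.8×0.01×0.34 = 0.293450
P(passing raccoon | barking) = 0.245072/0.293450 ≈ 0.835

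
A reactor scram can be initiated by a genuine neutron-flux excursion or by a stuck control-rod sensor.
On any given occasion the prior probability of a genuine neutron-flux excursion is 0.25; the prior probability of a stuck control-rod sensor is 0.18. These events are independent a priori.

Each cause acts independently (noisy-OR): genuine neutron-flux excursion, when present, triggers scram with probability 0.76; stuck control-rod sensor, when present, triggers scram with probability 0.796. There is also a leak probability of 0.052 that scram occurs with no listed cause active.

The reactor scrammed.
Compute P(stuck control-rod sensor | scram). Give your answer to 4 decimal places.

P(stuck control-rod sensor | scram) ≈ 0.4437

Under noisy-OR, P(scram | causes) = 1 − (1−0.052)·∏(1−qᵢ) over the active causes.
Weight on stuck control-rod sensor=true, given the evidence: 0.108892 + 0.042911 = 0.151803
Normalizer over all consistent configurations: 0.052×0.75×0.82 + 0.806608×0.75×0.18 + 0.77248×0.25×0.82 + 0.953586×0.25×0.18 = 0.342141
Posterior = 0.151803 / 0.342141 ≈ 0.4437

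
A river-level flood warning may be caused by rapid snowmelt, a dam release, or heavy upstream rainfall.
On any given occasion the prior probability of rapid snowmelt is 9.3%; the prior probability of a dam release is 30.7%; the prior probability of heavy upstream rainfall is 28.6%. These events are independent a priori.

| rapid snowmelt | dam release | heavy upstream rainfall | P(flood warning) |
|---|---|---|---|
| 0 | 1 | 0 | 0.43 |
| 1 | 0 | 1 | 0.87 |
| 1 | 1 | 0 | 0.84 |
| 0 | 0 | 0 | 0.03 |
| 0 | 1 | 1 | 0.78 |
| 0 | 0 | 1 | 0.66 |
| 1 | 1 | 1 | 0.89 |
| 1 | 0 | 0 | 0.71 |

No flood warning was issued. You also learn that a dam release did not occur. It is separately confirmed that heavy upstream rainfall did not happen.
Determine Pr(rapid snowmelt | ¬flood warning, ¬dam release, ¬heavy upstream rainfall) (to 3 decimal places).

By total probability over both values of rapid snowmelt:
  P(¬flood warning | ¬dam release, ¬heavy upstream rainfall) = 0.97×0.907 + 0.29×0.093
        = 0.879790 + 0.026970 = 0.906760
Configurations with rapid snowmelt contribute 0.026970, so
  P(rapid snowmelt | ¬flood warning, ¬dam release, ¬heavy upstream rainfall) = 0.026970 / 0.906760 ≈ 0.030

Pr(rapid snowmelt | ¬flood warning, ¬dam release, ¬heavy upstream rainfall) ≈ 0.030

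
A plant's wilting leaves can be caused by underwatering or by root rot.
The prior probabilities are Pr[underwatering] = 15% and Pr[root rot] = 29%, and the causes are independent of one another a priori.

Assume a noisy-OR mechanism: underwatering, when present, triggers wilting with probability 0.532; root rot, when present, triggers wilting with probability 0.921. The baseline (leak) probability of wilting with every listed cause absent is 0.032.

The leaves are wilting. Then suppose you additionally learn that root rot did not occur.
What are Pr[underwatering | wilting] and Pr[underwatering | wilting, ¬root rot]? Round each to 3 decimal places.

Under noisy-OR, P(wilting | causes) = 1 − (1−0.032)·∏(1−qᵢ) over the active causes.
Enumerate the 4 (underwatering, root rot) configurations and weight by the priors:
  P(wilting) = 0.032*0.85*0.71 + 0.923528*0.85*0.29 + 0.546976*0.15*0.71 + 0.964211*0.15*0.29
        = 0.019312 + 0.227650 + 0.058253 + 0.041943 = 0.347158
Keeping only the underwatering-present terms gives 0.100196, so
  P(underwatering | wilting) = 0.100196 / 0.347158 ≈ 0.289

Now condition on the additional information:
P(wilting | ¬root rot) = 0.032×0.85 + 0.546976×0.15 = 0.027200 + 0.082046 = 0.109246
Of this, 0.082046 comes from 0.546976×0.15 (the underwatering=true cases).
Hence the posterior is 0.082046/0.109246 ≈ 0.751.
Ruling out root rot raises the posterior on underwatering — the flip side of explaining away.

Pr[underwatering | wilting] ≈ 0.289; Pr[underwatering | wilting, ¬root rot] ≈ 0.751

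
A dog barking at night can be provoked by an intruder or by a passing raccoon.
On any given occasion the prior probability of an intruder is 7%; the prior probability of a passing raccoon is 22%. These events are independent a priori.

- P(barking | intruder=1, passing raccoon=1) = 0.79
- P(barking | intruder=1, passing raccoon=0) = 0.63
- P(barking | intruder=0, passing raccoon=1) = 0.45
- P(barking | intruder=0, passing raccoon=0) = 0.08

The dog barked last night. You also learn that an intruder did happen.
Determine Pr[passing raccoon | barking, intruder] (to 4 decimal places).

Pr[passing raccoon | barking, intruder] ≈ 0.2613

Sum P(barking|·) weighted by the priors over both values of passing raccoon:
  P(barking | intruder) = 0.63·0.78 + 0.79·0.22
        = 0.491400 + 0.173800 = 0.665200
Configurations with passing raccoon contribute 0.173800, so
  P(passing raccoon | barking, intruder) = 0.173800 / 0.665200 ≈ 0.2613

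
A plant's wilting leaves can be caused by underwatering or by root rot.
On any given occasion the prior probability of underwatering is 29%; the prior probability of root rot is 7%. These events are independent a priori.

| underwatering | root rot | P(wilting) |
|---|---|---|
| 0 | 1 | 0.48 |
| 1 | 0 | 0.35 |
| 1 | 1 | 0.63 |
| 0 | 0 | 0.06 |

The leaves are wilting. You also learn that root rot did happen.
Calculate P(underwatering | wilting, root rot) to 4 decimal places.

Sum P(wilting|·) weighted by the priors over both values of underwatering:
  P(wilting | root rot) = 0.48·0.71 + 0.63·0.29
        = 0.340800 + 0.182700 = 0.523500
The terms with underwatering present sum to 0.182700, so
  P(underwatering | wilting, root rot) = 0.182700 / 0.523500 ≈ 0.3490

P(underwatering | wilting, root rot) ≈ 0.3490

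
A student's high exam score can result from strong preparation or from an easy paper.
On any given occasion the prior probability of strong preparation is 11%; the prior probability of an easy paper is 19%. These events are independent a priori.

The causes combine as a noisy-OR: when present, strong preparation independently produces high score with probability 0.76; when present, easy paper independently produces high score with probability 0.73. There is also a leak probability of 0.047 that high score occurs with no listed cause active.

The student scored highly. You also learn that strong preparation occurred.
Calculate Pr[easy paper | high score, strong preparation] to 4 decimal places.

Pr[easy paper | high score, strong preparation] ≈ 0.2220

Under noisy-OR, P(high score | causes) = 1 − (1−0.047)·∏(1−qᵢ) over the active causes.
Enumerate both values of easy paper and weight by the priors:
  P(high score | strong preparation) = 0.77128*0.81 + 0.938246*0.19
        = 0.624737 + 0.178267 = 0.803004
Keeping only the easy paper-present terms gives 0.178267, so
  P(easy paper | high score, strong preparation) = 0.178267 / 0.803004 ≈ 0.2220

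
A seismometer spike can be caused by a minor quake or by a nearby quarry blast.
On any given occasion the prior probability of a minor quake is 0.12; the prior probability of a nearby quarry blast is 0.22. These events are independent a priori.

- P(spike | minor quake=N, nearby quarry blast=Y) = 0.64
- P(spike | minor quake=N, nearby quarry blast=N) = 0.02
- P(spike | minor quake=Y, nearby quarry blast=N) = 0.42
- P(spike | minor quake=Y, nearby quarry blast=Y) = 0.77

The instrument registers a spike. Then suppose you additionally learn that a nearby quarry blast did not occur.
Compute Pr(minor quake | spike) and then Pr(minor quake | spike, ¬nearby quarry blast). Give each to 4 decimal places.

Pr(minor quake | spike) ≈ 0.3023; Pr(minor quake | spike, ¬nearby quarry blast) ≈ 0.7412

For the numerator, keep only minor quake=true terms: 0.039312 + 0.020328 = 0.059640
Denominator P(spike): 0.02×0.88×0.78 + 0.64×0.88×0.22 + 0.42×0.12×0.78 + 0.77×0.12×0.22 = 0.197272
Posterior = 0.059640 / 0.197272 ≈ 0.3023

With the extra evidence:
Weight on minor quake=true, given the evidence: 0.42*0.12 = 0.050400
Normalizer over all consistent configurations: 0.02*0.88 + 0.42*0.12 = 0.068000
P(minor quake | spike, ¬nearby quarry blast) = 0.050400/0.068000 ≈ 0.7412
With nearby quarry blast excluded, minor quake must carry more of the explanatory weight for the spike.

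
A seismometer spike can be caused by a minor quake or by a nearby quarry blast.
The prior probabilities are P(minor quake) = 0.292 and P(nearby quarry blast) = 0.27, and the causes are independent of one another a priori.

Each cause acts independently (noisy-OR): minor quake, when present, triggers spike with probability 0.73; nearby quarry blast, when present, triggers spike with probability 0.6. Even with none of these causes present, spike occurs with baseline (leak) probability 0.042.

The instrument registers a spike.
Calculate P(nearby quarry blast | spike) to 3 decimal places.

P(nearby quarry blast | spike) ≈ 0.512

Under noisy-OR, P(spike | causes) = 1 − (1−0.042)·∏(1−qᵢ) over the active causes.
Weight on nearby quarry blast=true, given the evidence: 0.117907 + 0.070683 = 0.188590
The normalizing constant is 0.042·0.708·0.73 + 0.6168·0.708·0.27 + 0.74134·0.292·0.73 + 0.896536·0.292·0.27 = 0.368321
P(nearby quarry blast | spike) = 0.188590/0.368321 ≈ 0.512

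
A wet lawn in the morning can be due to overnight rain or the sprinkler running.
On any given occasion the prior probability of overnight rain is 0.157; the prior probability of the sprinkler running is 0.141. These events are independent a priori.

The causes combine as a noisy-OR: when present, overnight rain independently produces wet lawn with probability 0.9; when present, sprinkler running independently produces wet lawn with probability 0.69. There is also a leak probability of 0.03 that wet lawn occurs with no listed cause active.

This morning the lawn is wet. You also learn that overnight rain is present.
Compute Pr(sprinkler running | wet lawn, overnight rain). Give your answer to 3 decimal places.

Pr(sprinkler running | wet lawn, overnight rain) ≈ 0.150

Under noisy-OR, P(wet lawn | causes) = 1 − (1−0.03)·∏(1−qᵢ) over the active causes.
P(wet lawn | overnight rain) = 0.903*0.859 + 0.96993*0.141 = 0.775677 + 0.136760 = 0.912437
Of this, 0.136760 comes from 0.96993*0.141 (the sprinkler running=true cases).
Hence the posterior is 0.136760/0.912437 ≈ 0.150.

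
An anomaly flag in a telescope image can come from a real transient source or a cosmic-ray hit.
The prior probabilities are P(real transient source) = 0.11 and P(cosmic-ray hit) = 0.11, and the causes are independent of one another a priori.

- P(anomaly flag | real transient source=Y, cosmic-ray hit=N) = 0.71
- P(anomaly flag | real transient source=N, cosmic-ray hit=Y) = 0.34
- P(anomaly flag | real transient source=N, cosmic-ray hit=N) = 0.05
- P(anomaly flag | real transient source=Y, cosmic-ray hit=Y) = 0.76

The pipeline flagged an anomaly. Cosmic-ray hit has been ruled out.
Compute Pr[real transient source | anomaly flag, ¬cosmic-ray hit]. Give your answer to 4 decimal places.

P(anomaly flag | ¬cosmic-ray hit) = 0.05*0.89 + 0.71*0.11 = 0.044500 + 0.078100 = 0.122600
Of this, 0.078100 comes from 0.71*0.11 (the real transient source=true cases).
P(real transient source | anomaly flag, ¬cosmic-ray hit) = 0.078100 / 0.122600 ≈ 0.6370

Pr[real transient source | anomaly flag, ¬cosmic-ray hit] ≈ 0.6370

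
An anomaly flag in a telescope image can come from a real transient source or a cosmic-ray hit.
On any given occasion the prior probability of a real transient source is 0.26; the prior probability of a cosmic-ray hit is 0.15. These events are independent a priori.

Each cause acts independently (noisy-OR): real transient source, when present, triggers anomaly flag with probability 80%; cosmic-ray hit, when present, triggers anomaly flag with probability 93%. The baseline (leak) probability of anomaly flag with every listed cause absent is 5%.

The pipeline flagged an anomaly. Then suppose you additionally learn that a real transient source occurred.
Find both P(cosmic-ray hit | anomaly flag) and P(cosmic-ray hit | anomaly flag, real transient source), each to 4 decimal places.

P(cosmic-ray hit | anomaly flag) ≈ 0.4031; P(cosmic-ray hit | anomaly flag, real transient source) ≈ 0.1769

Under noisy-OR, P(anomaly flag | causes) = 1 − (1−0.05)·∏(1−qᵢ) over the active causes.
For the numerator, keep only cosmic-ray hit=true terms: 0.103619 + 0.038481 = 0.142100
The normalizing constant is 0.05×0.74×0.85 + 0.9335×0.74×0.15 + 0.81×0.26×0.85 + 0.9867×0.26×0.15 = 0.352560
P(cosmic-ray hit | anomaly flag) = 0.142100/0.352560 ≈ 0.4031

Now condition on the additional information:
P(anomaly flag | real transient source) = 0.81*0.85 + 0.9867*0.15 = 0.688500 + 0.148005 = 0.836505
The cosmic-ray hit-present share is 0.9867*0.15 = 0.148005.
P(cosmic-ray hit | anomaly flag, real transient source) = 0.148005 / 0.836505 ≈ 0.1769
The drop from 0.4031 to 0.1769 is the explaining-away (discounting) effect.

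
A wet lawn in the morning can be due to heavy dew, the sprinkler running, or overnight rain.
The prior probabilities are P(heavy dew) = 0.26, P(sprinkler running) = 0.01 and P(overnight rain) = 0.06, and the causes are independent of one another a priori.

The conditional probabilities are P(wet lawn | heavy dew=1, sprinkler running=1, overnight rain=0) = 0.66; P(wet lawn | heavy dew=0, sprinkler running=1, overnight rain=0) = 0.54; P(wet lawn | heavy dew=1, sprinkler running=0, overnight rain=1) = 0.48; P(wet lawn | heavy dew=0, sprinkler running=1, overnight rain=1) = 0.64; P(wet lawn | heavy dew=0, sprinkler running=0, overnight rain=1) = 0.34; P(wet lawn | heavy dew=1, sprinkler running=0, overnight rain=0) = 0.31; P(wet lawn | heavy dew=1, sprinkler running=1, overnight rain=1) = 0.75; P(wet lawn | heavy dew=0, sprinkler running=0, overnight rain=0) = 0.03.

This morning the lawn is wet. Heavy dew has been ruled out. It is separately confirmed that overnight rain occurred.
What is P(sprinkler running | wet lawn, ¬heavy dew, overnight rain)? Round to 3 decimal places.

P(sprinkler running | wet lawn, ¬heavy dew, overnight rain) ≈ 0.019

Enumerate both values of sprinkler running and weight by the priors:
  P(wet lawn | ¬heavy dew, overnight rain) = 0.34·0.99 + 0.64·0.01
        = 0.336600 + 0.006400 = 0.343000
The terms with sprinkler running present sum to 0.006400, so
  P(sprinkler running | wet lawn, ¬heavy dew, overnight rain) = 0.006400 / 0.343000 ≈ 0.019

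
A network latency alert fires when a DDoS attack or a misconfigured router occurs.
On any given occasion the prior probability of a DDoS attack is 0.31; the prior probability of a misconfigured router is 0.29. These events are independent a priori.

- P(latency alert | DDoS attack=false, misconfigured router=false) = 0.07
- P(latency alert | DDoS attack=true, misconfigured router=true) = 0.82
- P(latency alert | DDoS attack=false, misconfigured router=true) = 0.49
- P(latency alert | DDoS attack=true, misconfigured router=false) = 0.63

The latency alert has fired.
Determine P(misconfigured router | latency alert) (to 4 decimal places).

P(latency alert) = 0.07*0.69*0.71 + 0.49*0.69*0.29 + 0.63*0.31*0.71 + 0.82*0.31*0.29 = 0.034293 + 0.098049 + 0.138663 + 0.073718 = 0.344723
Restricting to configurations with misconfigured router present: 0.098049 + 0.073718 = 0.171767.
So P(misconfigured router | latency alert) = 0.171767/0.344723 ≈ 0.4983.

P(misconfigured router | latency alert) ≈ 0.4983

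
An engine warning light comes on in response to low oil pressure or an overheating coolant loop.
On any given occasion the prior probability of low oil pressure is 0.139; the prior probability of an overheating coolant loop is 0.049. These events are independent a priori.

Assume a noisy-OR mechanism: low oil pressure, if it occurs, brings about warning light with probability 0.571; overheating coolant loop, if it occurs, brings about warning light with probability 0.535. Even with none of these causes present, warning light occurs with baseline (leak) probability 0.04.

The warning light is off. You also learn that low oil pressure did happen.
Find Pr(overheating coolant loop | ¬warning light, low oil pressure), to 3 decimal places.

Under noisy-OR, P(warning light | causes) = 1 − (1−0.04)·∏(1−qᵢ) over the active causes.
For the numerator, keep only overheating coolant loop=true terms: 0.191506*0.049 = 0.009384
The normalizing constant is 0.41184*0.951 + 0.191506*0.049 = 0.401044
Posterior = 0.009384 / 0.401044 ≈ 0.023

Pr(overheating coolant loop | ¬warning light, low oil pressure) ≈ 0.023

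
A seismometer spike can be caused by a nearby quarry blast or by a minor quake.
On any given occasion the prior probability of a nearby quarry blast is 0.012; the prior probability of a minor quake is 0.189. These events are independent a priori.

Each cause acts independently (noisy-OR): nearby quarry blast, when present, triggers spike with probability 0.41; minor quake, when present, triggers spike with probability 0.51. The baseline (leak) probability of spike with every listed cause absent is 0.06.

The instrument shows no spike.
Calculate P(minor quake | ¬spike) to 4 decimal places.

Under noisy-OR, P(spike | causes) = 1 − (1−0.06)·∏(1−qᵢ) over the active causes.
Weight on minor quake=true, given the evidence: 0.086009 + 0.000616 = 0.086625
Denominator P(¬spike): 0.94*0.988*0.811 + 0.4606*0.988*0.189 + 0.5546*0.012*0.811 + 0.271754*0.012*0.189 = 0.845214
Posterior = 0.086625 / 0.845214 ≈ 0.1025

P(minor quake | ¬spike) ≈ 0.1025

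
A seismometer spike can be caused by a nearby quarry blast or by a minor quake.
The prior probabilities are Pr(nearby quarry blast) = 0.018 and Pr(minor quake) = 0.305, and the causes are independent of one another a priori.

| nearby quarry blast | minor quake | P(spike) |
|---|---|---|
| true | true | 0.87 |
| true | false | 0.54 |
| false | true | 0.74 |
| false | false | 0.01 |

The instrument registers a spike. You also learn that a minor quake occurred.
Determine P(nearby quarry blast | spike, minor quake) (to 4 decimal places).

By total probability over both values of nearby quarry blast:
  P(spike | minor quake) = 0.74·0.982 + 0.87·0.018
        = 0.726680 + 0.015660 = 0.742340
Configurations with nearby quarry blast contribute 0.015660, so
  P(nearby quarry blast | spike, minor quake) = 0.015660 / 0.742340 ≈ 0.0211

P(nearby quarry blast | spike, minor quake) ≈ 0.0211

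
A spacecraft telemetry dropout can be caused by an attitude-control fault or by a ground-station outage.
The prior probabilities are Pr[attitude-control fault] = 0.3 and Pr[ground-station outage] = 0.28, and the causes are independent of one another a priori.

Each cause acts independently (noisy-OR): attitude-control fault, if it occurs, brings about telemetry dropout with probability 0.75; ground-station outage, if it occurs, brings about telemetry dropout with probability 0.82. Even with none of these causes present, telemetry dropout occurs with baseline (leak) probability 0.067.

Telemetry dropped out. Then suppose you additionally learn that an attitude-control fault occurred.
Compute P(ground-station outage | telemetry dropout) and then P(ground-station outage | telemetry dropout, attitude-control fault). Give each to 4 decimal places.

Under noisy-OR, P(telemetry dropout | causes) = 1 − (1−0.067)·∏(1−qᵢ) over the active causes.
By total probability over the 4 (attitude-control fault, ground-station outage) configurations:
  P(telemetry dropout) = 0.067·0.7·0.72 + 0.83206·0.7·0.28 + 0.76675·0.3·0.72 + 0.958015·0.3·0.28
        = 0.033768 + 0.163084 + 0.165618 + 0.080473 = 0.442943
Configurations with ground-station outage contribute 0.243557, so
  P(ground-station outage | telemetry dropout) = 0.243557 / 0.442943 ≈ 0.5499

With the extra evidence:
Weight on ground-station outage=true, given the evidence: 0.958015×0.28 = 0.268244
Denominator P(telemetry dropout | attitude-control fault): 0.76675×0.72 + 0.958015×0.28 = 0.820304
Posterior = 0.268244 / 0.820304 ≈ 0.3270
The drop from 0.5499 to 0.3270 is the explaining-away (discounting) effect.

P(ground-station outage | telemetry dropout) ≈ 0.5499; P(ground-station outage | telemetry dropout, attitude-control fault) ≈ 0.3270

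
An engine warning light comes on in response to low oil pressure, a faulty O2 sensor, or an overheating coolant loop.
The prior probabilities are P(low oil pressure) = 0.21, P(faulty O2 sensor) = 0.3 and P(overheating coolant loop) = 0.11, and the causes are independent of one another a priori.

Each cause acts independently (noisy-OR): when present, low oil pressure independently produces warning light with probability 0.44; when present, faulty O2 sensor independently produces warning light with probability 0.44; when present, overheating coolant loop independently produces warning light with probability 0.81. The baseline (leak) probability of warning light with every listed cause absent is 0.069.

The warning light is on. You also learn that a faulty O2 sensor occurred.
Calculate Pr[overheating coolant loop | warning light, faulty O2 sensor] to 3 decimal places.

Pr[overheating coolant loop | warning light, faulty O2 sensor] ≈ 0.176

Under noisy-OR, P(warning light | causes) = 1 − (1−0.069)·∏(1−qᵢ) over the active causes.
Sum P(warning light|·) weighted by the priors over the 4 (low oil pressure, overheating coolant loop) configurations:
  P(warning light | faulty O2 sensor) = 0.47864×0.79×0.89 + 0.900942×0.79×0.11 + 0.708038×0.21×0.89 + 0.944527×0.21×0.11
        = 0.336532 + 0.078292 + 0.132332 + 0.021819 = 0.568975
The terms with overheating coolant loop present sum to 0.100111, so
  P(overheating coolant loop | warning light, faulty O2 sensor) = 0.100111 / 0.568975 ≈ 0.176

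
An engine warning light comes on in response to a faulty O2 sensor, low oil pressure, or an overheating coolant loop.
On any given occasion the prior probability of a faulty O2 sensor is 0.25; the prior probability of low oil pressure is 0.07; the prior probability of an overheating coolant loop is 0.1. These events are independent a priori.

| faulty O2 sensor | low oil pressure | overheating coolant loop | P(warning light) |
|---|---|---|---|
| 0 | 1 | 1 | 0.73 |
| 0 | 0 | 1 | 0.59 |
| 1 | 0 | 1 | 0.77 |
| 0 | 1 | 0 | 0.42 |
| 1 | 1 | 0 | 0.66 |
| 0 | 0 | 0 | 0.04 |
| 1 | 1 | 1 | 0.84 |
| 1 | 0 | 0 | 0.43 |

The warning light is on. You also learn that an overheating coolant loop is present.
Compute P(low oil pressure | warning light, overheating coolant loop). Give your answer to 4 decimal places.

P(low oil pressure | warning light, overheating coolant loop) ≈ 0.0824

Numerator (weight on configurations with low oil pressure): 0.038325 + 0.014700 = 0.053025
Normalizer over all consistent configurations: 0.59×0.75×0.93 + 0.73×0.75×0.07 + 0.77×0.25×0.93 + 0.84×0.25×0.07 = 0.643575
Posterior = 0.053025 / 0.643575 ≈ 0.0824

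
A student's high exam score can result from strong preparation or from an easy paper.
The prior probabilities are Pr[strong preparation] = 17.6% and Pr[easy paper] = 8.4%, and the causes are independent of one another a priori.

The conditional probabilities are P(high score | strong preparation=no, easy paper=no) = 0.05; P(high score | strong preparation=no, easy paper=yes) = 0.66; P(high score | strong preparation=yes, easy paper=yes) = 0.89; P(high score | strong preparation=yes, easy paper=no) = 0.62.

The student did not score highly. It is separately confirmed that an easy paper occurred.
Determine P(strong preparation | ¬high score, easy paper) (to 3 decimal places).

P(¬high score | easy paper) = 0.34×0.824 + 0.11×0.176 = 0.280160 + 0.019360 = 0.299520
Restricting to configurations with strong preparation present: 0.11×0.176 = 0.019360.
So P(strong preparation | ¬high score, easy paper) = 0.019360/0.299520 ≈ 0.065.

P(strong preparation | ¬high score, easy paper) ≈ 0.065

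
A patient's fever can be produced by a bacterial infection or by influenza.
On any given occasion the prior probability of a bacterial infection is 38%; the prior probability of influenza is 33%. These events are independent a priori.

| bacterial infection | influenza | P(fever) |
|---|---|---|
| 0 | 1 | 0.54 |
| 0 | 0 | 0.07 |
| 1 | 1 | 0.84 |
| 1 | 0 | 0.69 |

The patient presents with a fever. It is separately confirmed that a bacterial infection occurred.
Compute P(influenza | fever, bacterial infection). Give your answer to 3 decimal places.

By total probability over both values of influenza:
  P(fever | bacterial infection) = 0.69×0.67 + 0.84×0.33
        = 0.462300 + 0.277200 = 0.739500
The terms with influenza present sum to 0.277200, so
  P(influenza | fever, bacterial infection) = 0.277200 / 0.739500 ≈ 0.375

P(influenza | fever, bacterial infection) ≈ 0.375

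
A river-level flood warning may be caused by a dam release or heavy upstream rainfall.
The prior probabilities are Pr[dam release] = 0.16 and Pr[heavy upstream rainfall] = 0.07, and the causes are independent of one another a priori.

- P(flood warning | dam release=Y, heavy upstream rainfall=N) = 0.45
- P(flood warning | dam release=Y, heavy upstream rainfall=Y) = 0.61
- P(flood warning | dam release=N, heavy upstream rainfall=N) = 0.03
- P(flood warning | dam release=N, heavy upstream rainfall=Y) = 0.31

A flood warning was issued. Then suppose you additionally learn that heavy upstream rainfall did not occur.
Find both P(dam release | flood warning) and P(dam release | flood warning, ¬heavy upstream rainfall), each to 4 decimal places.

P(dam release | flood warning) ≈ 0.6391; P(dam release | flood warning, ¬heavy upstream rainfall) ≈ 0.7407

P(flood warning) = 0.03*0.84*0.93 + 0.31*0.84*0.07 + 0.45*0.16*0.93 + 0.61*0.16*0.07 = 0.023436 + 0.018228 + 0.066960 + 0.006832 = 0.115456
Of this, 0.073792 comes from 0.066960 + 0.006832 (the dam release=true cases).
So P(dam release | flood warning) = 0.073792/0.115456 ≈ 0.6391.

With the extra evidence:
Enumerate both values of dam release and weight by the priors:
  P(flood warning | ¬heavy upstream rainfall) = 0.03*0.84 + 0.45*0.16
        = 0.025200 + 0.072000 = 0.097200
The terms with dam release present sum to 0.072000, so
  P(dam release | flood warning, ¬heavy upstream rainfall) = 0.072000 / 0.097200 ≈ 0.7407
Ruling out heavy upstream rainfall raises the posterior on dam release — the flip side of explaining away.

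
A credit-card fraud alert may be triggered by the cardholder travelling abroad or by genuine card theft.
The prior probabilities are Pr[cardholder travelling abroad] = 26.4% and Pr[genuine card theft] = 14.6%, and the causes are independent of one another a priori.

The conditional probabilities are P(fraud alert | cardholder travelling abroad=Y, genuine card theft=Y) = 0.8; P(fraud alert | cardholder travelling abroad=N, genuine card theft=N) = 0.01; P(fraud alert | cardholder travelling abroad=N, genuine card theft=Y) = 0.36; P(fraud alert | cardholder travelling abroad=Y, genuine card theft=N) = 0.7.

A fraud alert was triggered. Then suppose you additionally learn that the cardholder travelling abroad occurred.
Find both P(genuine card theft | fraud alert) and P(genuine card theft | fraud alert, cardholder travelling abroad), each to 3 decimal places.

Sum P(fraud alert|·) weighted by the priors over the 4 (cardholder travelling abroad, genuine card theft) configurations:
  P(fraud alert) = 0.01*0.736*0.854 + 0.36*0.736*0.146 + 0.7*0.264*0.854 + 0.8*0.264*0.146
        = 0.006285 + 0.038684 + 0.157819 + 0.030835 = 0.233623
The terms with genuine card theft present sum to 0.069519, so
  P(genuine card theft | fraud alert) = 0.069519 / 0.233623 ≈ 0.298

Now condition on the additional information:
P(fraud alert | cardholder travelling abroad) = 0.7×0.854 + 0.8×0.146 = 0.597800 + 0.116800 = 0.714600
The genuine card theft-present share is 0.8×0.146 = 0.116800.
So P(genuine card theft | fraud alert, cardholder travelling abroad) = 0.116800/0.714600 ≈ 0.163.

P(genuine card theft | fraud alert) ≈ 0.298; P(genuine card theft | fraud alert, cardholder travelling abroad) ≈ 0.163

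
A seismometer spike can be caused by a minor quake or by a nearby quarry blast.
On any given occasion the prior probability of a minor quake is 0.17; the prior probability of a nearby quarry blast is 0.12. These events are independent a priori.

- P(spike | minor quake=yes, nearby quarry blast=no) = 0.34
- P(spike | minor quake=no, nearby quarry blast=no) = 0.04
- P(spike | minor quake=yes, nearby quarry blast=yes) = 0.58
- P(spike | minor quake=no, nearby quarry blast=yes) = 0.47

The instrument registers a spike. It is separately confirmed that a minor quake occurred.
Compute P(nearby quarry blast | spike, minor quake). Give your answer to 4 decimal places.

P(nearby quarry blast | spike, minor quake) ≈ 0.1887

Sum P(spike|·) weighted by the priors over both values of nearby quarry blast:
  P(spike | minor quake) = 0.34·0.88 + 0.58·0.12
        = 0.299200 + 0.069600 = 0.368800
The terms with nearby quarry blast present sum to 0.069600, so
  P(nearby quarry blast | spike, minor quake) = 0.069600 / 0.368800 ≈ 0.1887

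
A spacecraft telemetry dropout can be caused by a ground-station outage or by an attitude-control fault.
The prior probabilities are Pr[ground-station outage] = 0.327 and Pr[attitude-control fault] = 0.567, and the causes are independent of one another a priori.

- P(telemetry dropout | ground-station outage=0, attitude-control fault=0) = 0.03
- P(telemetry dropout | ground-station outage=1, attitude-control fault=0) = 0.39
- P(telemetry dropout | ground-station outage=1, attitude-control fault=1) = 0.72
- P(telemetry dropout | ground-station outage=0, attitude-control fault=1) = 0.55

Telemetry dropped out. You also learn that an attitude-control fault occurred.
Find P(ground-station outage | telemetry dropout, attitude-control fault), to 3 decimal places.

P(telemetry dropout | attitude-control fault) = 0.55×0.673 + 0.72×0.327 = 0.370150 + 0.235440 = 0.605590
The ground-station outage-present share is 0.72×0.327 = 0.235440.
Hence the posterior is 0.235440/0.605590 ≈ 0.389.

P(ground-station outage | telemetry dropout, attitude-control fault) ≈ 0.389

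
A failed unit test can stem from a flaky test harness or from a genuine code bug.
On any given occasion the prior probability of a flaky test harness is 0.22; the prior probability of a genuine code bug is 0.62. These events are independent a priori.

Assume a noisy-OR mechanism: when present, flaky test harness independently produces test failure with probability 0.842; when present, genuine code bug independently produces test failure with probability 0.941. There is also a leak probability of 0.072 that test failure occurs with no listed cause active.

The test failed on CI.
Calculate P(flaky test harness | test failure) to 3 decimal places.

Under noisy-OR, P(test failure | causes) = 1 − (1−0.072)·∏(1−qᵢ) over the active causes.
By total probability over the 4 (flaky test harness, genuine code bug) configurations:
  P(test failure) = 0.072×0.78×0.38 + 0.945248×0.78×0.62 + 0.853376×0.22×0.38 + 0.991349×0.22×0.62
        = 0.021341 + 0.457122 + 0.071342 + 0.135220 = 0.685025
Configurations with flaky test harness contribute 0.206562, so
  P(flaky test harness | test failure) = 0.206562 / 0.685025 ≈ 0.302

P(flaky test harness | test failure) ≈ 0.302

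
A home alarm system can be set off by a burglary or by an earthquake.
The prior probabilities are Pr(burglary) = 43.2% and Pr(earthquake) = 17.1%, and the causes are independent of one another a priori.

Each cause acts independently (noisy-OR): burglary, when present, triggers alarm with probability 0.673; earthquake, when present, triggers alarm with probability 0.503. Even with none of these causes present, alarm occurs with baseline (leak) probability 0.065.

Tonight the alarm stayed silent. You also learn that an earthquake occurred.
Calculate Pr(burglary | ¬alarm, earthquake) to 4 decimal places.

Pr(burglary | ¬alarm, earthquake) ≈ 0.1992

Under noisy-OR, P(alarm | causes) = 1 − (1−0.065)·∏(1−qᵢ) over the active causes.
P(¬alarm | earthquake) = 0.464695*0.568 + 0.151955*0.432 = 0.263947 + 0.065645 = 0.329592
The burglary-present share is 0.151955*0.432 = 0.065645.
So P(burglary | ¬alarm, earthquake) = 0.065645/0.329592 ≈ 0.1992.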